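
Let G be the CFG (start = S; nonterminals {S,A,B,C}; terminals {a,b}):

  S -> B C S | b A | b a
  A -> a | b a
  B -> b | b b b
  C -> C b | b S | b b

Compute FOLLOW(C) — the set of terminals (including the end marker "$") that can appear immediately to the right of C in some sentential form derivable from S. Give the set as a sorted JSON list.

FIRST sets, iterate to fixpoint:
round 1:
  A via A→a: +{a}
  A via A→b a: +{b}
  B via B→b: +{b}
  C via C→b S: +{b}
  S via S→B C S: +{b}
  S: {b}  A: {a,b}  B: {b}  C: {b}
round 2: (no change)
  S: {b}  A: {a,b}  B: {b}  C: {b}

FOLLOW sets:
initialize: $ ∈ FOLLOW(S)
pass 1:
  C→C b: FOLLOW(C) ⊇ FIRST(b) = {b}; new: +{b}
  C→b S: FOLLOW(S) ⊇ FOLLOW(C) ⊇ {b}; new: +{b}
  S→B C S: FOLLOW(B) ⊇ FIRST(C) = {b}; new: +{b}
  S→b A: FOLLOW(A) ⊇ FOLLOW(S) ⊇ {$,b}; new: +{$,b}
  FOLLOW[S]={$,b}  FOLLOW[A]={$,b}  FOLLOW[B]={b}  FOLLOW[C]={b}
pass 2: (no change)
  FOLLOW[S]={$,b}  FOLLOW[A]={$,b}  FOLLOW[B]={b}  FOLLOW[C]={b}

FOLLOW(C) = ["b"]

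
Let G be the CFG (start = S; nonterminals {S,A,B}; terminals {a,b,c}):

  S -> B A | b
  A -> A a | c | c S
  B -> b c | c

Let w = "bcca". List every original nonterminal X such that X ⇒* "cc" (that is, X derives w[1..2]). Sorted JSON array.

Convert to CNF:
  S -> B A | b
  A -> A T0 | T1 S | c
  B -> T2 T1 | c
  T0 -> a
  T1 -> c
  T2 -> b

Fill CYK table bottom-up, restricted to cells inside w[1..2]:
  [1..1]={A,B,T1}  "c"  orig:{A,B}
  [2..2]={A,B,T1}  "c"  orig:{A,B}
  [1..2]={S}  "cc"

Original NTs in T[1,2] deriving "cc": ["S"]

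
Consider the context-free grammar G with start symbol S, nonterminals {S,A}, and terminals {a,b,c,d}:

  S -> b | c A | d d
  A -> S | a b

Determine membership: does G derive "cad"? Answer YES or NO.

Convert to CNF:
  S -> T2 A | T3 T3 | b
  A -> T0 T1 | T2 A | T3 T3 | b
  T0 -> a
  T1 -> b
  T2 -> c
  T3 -> d

CYK table (by increasing span):
  T[0,0] 'c' = {T2}  orig:{}
  T[1,1] 'a' = {T0}  orig:{}
  T[2,2] 'd' = {T3}  orig:{}
  T[0,1] 'ca' = ∅
  T[1,2] 'ad' = ∅
  T[0,2] 'cad' = ∅

S ∉ T[0,2] ⇒ NO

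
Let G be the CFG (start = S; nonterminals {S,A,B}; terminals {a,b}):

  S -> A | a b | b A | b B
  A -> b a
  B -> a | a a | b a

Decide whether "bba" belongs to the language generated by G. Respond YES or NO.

Convert to CNF:
  S -> T0 A | T0 B | T0 T1 | T1 T0
  A -> T0 T1
  B -> T0 T1 | T1 T1 | a
  T0 -> b
  T1 -> a

CYK table (by increasing span):
  cell(0,0) b: {T0}  orig:{}
  cell(1,1) b: {T0}  orig:{}
  cell(2,2) a: {B,T1}  orig:{B}
  cell(0,1) bb: ∅
  cell(1,2) ba: {A,B,S}
  cell(0,2) bba: {S}

S ∈ T[0,2] ⇒ YES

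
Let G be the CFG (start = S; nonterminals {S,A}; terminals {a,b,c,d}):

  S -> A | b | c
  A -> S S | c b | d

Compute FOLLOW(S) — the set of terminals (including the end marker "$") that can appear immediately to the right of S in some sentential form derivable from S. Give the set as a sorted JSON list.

FIRST sets, iterate to fixpoint:
round 1:
  A via A→c b: +{c}
  A via A→d: +{d}
  S via S→A: +{c,d}
  S via S→b: +{b}
  FIRST(S)={b,c,d}  FIRST(A)={c,d}
round 2:
  A via A→S S: +{b}
  FIRST(S)={b,c,d}  FIRST(A)={b,c,d}
round 3: (stable)
  FIRST(S)={b,c,d}  FIRST(A)={b,c,d}

Compute FOLLOW by fixpoint:
FOLLOW(S) := {$}
round 1:
  A→S S: FOLLOW(S) ⊇ FIRST(S) = {b,c,d}; new: +{b,c,d}
  S→A: FOLLOW(A) ⊇ FOLLOW(S) ⊇ {$,b,c,d}; new: +{$,b,c,d}
  FOLLOW[S]={$,b,c,d}  FOLLOW[A]={$,b,c,d}
round 2: — fixpoint
  FOLLOW[S]={$,b,c,d}  FOLLOW[A]={$,b,c,d}

FOLLOW(S) = ["$", "b", "c", "d"]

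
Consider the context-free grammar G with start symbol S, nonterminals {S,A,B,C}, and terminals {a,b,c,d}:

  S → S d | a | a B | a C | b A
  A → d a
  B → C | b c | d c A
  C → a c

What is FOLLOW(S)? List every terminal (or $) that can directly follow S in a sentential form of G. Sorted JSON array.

FIRST iteration:
pass 1:
  A via A→d a: +{d}
  B via B→b c: +{b}
  B via B→d c A: +{d}
  C via C→a c: +{a}
  S via S→a: +{a}
  S via S→b A: +{b}
  S: {a,b}  A: {d}  B: {b,d}  C: {a}
pass 2:
  B via B→C: +{a}
  S: {a,b}  A: {d}  B: {a,b,d}  C: {a}
pass 3: done
  S: {a,b}  A: {d}  B: {a,b,d}  C: {a}

FOLLOW iteration:
FOLLOW(S) := {$}
pass 1:
  S→S d: FOLLOW(S) ⊇ FIRST(d) = {d}; new: +{d}
  S→a B: FOLLOW(B) ⊇ FOLLOW(S) ⊇ {$,d}; new: +{$,d}
  S→a C: FOLLOW(C) ⊇ FOLLOW(S) ⊇ {$,d}; new: +{$,d}
  S→b A: FOLLOW(A) ⊇ FOLLOW(S) ⊇ {$,d}; new: +{$,d}
  FOLLOW(S)={$,d}  FOLLOW(A)={$,d}  FOLLOW(B)={$,d}  FOLLOW(C)={$,d}
pass 2: — fixpoint
  FOLLOW(S)={$,d}  FOLLOW(A)={$,d}  FOLLOW(B)={$,d}  FOLLOW(C)={$,d}

FOLLOW(S) = ["$", "d"]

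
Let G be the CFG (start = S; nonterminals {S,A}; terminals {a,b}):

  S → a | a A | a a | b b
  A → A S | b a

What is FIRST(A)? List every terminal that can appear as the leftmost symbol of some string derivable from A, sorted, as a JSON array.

FIRST iteration:
iter 1:
  A via A→b a: +{b}
  S via S→a: +{a}
  S via S→b b: +{b}
  S: {a,b}  A: {b}
iter 2: done
  S: {a,b}  A: {b}

FIRST(A) = ["b"]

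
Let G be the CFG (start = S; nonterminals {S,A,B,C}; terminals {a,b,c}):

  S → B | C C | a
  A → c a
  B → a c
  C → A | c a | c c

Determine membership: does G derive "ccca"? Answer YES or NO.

CNF form of G:
  S -> C C | T1 T0 | a
  A -> T0 T1
  B -> T1 T0
  C -> T0 T0 | T0 T1
  T0 -> c
  T1 -> a

Fill CYK table bottom-up:
  T[0,0] 'c' = {T0}  orig:{}
  T[1,1] 'c' = {T0}  orig:{}
  T[2,2] 'c' = {T0}  orig:{}
  T[3,3] 'a' = {S,T1}  orig:{S}
  T[0,1] 'cc' = {C}
  T[1,2] 'cc' = {C}
  T[2,3] 'ca' = {A,C}
  T[0,2] 'ccc' = ∅
  T[1,3] 'cca' = ∅
  T[0,3] 'ccca' = {S}

S ∈ T[0,3] ⇒ YES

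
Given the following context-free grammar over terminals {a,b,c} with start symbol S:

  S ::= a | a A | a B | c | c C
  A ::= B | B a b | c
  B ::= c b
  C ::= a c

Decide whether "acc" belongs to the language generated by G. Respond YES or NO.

Convert to CNF:
  S -> T0 A | T0 B | T2 C | a | c
  A -> B X3 | T2 T1 | c
  B -> T2 T1
  C -> T0 T2
  T0 -> a
  T1 -> b
  T2 -> c
  X3 -> T0 T1

CYK fill:
  T[0,0] 'a' = {S,T0}  orig:{S}
  T[1,1] 'c' = {A,S,T2}  orig:{A,S}
  T[2,2] 'c' = {A,S,T2}  orig:{A,S}
  T[0,1] 'ac' = {C,S}
  T[1,2] 'cc' = ∅
  T[0,2] 'acc' = ∅

S ∉ T[0,2] ⇒ NO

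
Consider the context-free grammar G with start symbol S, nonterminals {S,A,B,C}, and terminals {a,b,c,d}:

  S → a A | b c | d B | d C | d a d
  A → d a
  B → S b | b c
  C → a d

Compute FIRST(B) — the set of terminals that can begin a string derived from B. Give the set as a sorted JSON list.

FIRST sets, iterate to fixpoint:
iter 1:
  A via A→d a: +{d}
  B via B→b c: +{b}
  C via C→a d: +{a}
  S via S→a A: +{a}
  S via S→b c: +{b}
  S via S→d B: +{d}
  S: {a,b,d}  A: {d}  B: {b}  C: {a}
iter 2:
  B via B→S b: +{a,d}
  S: {a,b,d}  A: {d}  B: {a,b,d}  C: {a}
iter 3: — fixpoint
  S: {a,b,d}  A: {d}  B: {a,b,d}  C: {a}

FIRST(B) = ["a", "b", "d"]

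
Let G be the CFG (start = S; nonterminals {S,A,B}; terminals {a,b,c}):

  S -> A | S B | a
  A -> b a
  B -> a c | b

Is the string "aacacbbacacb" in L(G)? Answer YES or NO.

Convert to CNF:
  S -> S B | T0 T1 | a
  A -> T0 T1
  B -> T1 T2 | b
  T0 -> b
  T1 -> a
  T2 -> c

CYK fill:
  cell(0,0) a: {S,T1}  orig:{S}
  cell(1,1) a: {S,T1}  orig:{S}
  cell(2,2) c: {T2}  orig:{}
  cell(3,3) a: {S,T1}  orig:{S}
  cell(4,4) c: {T2}  orig:{}
  cell(5,5) b: {B,T0}  orig:{B}
  cell(6,6) b: {B,T0}  orig:{B}
  cell(7,7) a: {S,T1}  orig:{S}
  cell(8,8) c: {T2}  orig:{}
  cell(9,9) a: {S,T1}  orig:{S}
  cell(10,10) c: {T2}  orig:{}
  cell(11,11) b: {B,T0}  orig:{B}
  cell(0,1) aa: ∅
  cell(1,2) ac: {B}
  cell(2,3) ca: ∅
  cell(3,4) ac: {B}
  cell(4,5) cb: ∅
  cell(5,6) bb: ∅
  cell(6,7) ba: {A,S}
  cell(7,8) ac: {B}
  cell(8,9) ca: ∅
  cell(9,10) ac: {B}
  cell(10,11) cb: ∅
  cell(0,2) aac: {S}
  cell(1,3) aca: ∅
  cell(2,4) cac: ∅
  cell(3,5) acb: ∅
  cell(4,6) cbb: ∅
  cell(5,7) bba: ∅
  cell(6,8) bac: ∅
  cell(7,9) aca: ∅
  cell(8,10) cac: ∅
  cell(9,11) acb: ∅
  cell(0,3) aaca: ∅
  cell(1,4) acac: ∅
  cell(2,5) cacb: ∅
  cell(3,6) acbb: ∅
  cell(4,7) cbba: ∅
  cell(5,8) bbac: ∅
  cell(6,9) baca: ∅
  cell(7,10) acac: ∅
  cell(8,11) cacb: ∅
  cell(0,4) aacac: {S}
  cell(1,5) acacb: ∅
  cell(2,6) cacbb: ∅
  cell(3,7) acbba: ∅
  cell(4,8) cbbac: ∅
  cell(5,9) bbaca: ∅
  cell(6,10) bacac: ∅
  cell(7,11) acacb: ∅
  cell(0,5) aacacb: {S}
  cell(1,6) acacbb: ∅
  cell(2,7) cacbba: ∅
  cell(3,8) acbbac: ∅
  cell(4,9) cbbaca: ∅
  cell(5,10) bbacac: ∅
  cell(6,11) bacacb: ∅
  cell(0,6) aacacbb: {S}
  cell(1,7) acacbba: ∅
  cell(2,8) cacbbac: ∅
  cell(3,9) acbbaca: ∅
  cell(4,10) cbbacac: ∅
  cell(5,11) bbacacb: ∅
  cell(0,7) aacacbba: ∅
  cell(1,8) acacbbac: ∅
  cell(2,9) cacbbaca: ∅
  cell(3,10) acbbacac: ∅
  cell(4,11) cbbacacb: ∅
  cell(0,8) aacacbbac: {S}
  cell(1,9) acacbbaca: ∅
  cell(2,10) cacbbacac: ∅
  cell(3,11) acbbacacb: ∅
  cell(0,9) aacacbbaca: ∅
  cell(1,10) acacbbacac: ∅
  cell(2,11) cacbbacacb: ∅
  cell(0,10) aacacbbacac: {S}
  cell(1,11) acacbbacacb: ∅
  cell(0,11) aacacbbacacb: {S}

S ∈ T[0,11] ⇒ YES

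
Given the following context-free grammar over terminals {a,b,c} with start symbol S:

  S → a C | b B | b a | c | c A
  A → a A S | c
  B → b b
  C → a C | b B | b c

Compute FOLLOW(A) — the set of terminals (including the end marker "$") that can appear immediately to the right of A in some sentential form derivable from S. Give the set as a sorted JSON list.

FIRST sets, iterate to fixpoint:
[1]
  A via A→a A S: +{a}
  A via A→c: +{c}
  B via B→b b: +{b}
  C via C→a C: +{a}
  C via C→b B: +{b}
  S via S→a C: +{a}
  S via S→b B: +{b}
  S via S→c: +{c}
  S: {a,b,c}  A: {a,c}  B: {b}  C: {a,b}
[2] (no change)
  S: {a,b,c}  A: {a,c}  B: {b}  C: {a,b}

FOLLOW iteration:
seed FOLLOW(S) with $
round 1:
  A→a A S: FOLLOW(A) ⊇ FIRST(S) = {a,b,c}; new: +{a,b,c}
  A→a A S: FOLLOW(S) ⊇ FOLLOW(A) ⊇ {a,b,c}; new: +{a,b,c}
  S→a C: FOLLOW(C) ⊇ FOLLOW(S) ⊇ {$,a,b,c}; new: +{$,a,b,c}
  S→b B: FOLLOW(B) ⊇ FOLLOW(S) ⊇ {$,a,b,c}; new: +{$,a,b,c}
  S→c A: FOLLOW(A) ⊇ FOLLOW(S) ⊇ {$,a,b,c}; new: +{$}
  S: {$,a,b,c}  A: {$,a,b,c}  B: {$,a,b,c}  C: {$,a,b,c}
round 2: done
  S: {$,a,b,c}  A: {$,a,b,c}  B: {$,a,b,c}  C: {$,a,b,c}

FOLLOW(A) = ["$", "a", "b", "c"]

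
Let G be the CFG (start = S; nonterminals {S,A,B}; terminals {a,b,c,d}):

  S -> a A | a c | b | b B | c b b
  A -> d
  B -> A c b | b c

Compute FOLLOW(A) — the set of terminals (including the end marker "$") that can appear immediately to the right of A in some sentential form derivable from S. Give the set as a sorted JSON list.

FIRST iteration:
[1]
  A via A→d: +{d}
  B via B→A c b: +{d}
  B via B→b c: +{b}
  S via S→a A: +{a}
  S via S→b: +{b}
  S via S→c b b: +{c}
  FIRST[S]={a,b,c}  FIRST[A]={d}  FIRST[B]={b,d}
[2] (stable)
  FIRST[S]={a,b,c}  FIRST[A]={d}  FIRST[B]={b,d}

Compute FOLLOW by fixpoint:
FOLLOW(S) := {$}
iter 1:
  B→A c b: FOLLOW(A) ⊇ FIRST(c) = {c}; new: +{c}
  S→a A: FOLLOW(A) ⊇ FOLLOW(S) ⊇ {$}; new: +{$}
  S→b B: FOLLOW(B) ⊇ FOLLOW(S) ⊇ {$}; new: +{$}
  S: {$}  A: {$,c}  B: {$}
iter 2: done
  S: {$}  A: {$,c}  B: {$}

FOLLOW(A) = ["$", "c"]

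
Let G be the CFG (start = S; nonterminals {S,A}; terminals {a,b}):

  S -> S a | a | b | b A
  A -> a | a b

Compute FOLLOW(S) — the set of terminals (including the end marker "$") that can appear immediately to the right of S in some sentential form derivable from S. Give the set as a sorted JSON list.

FIRST sets, iterate to fixpoint:
pass 1:
  A via A→a: +{a}
  S via S→a: +{a}
  S via S→b: +{b}
  S: {a,b}  A: {a}
pass 2: done
  S: {a,b}  A: {a}

Compute FOLLOW by fixpoint:
initialize: $ ∈ FOLLOW(S)
round 1:
  S→S a: FOLLOW(S) ⊇ FIRST(a) = {a}; new: +{a}
  S→b A: FOLLOW(A) ⊇ FOLLOW(S) ⊇ {$,a}; new: +{$,a}
  S: {$,a}  A: {$,a}
round 2: — fixpoint
  S: {$,a}  A: {$,a}

FOLLOW(S) = ["$", "a"]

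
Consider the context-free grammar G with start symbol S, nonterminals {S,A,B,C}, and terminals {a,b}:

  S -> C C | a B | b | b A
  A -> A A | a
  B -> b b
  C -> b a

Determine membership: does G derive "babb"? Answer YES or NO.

Convert to CNF:
  S -> C C | T0 A | T1 B | b
  A -> A A | a
  B -> T0 T0
  C -> T0 T1
  T0 -> b
  T1 -> a

CYK table (by increasing span):
  [0..0]={S,T0}  "b"  orig:{S}
  [1..1]={A,T1}  "a"  orig:{A}
  [2..2]={S,T0}  "b"  orig:{S}
  [3..3]={S,T0}  "b"  orig:{S}
  [0..1]={C,S}  "ba"
  [1..2]=∅  "ab"
  [2..3]={B}  "bb"
  [0..2]=∅  "bab"
  [1..3]={S}  "abb"
  [0..3]=∅  "babb"

S ∉ T[0,3] ⇒ NO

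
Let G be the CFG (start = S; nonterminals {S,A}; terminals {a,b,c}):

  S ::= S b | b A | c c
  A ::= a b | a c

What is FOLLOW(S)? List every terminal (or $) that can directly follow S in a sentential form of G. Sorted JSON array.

FIRST iteration:
[1]
  A via A→a b: +{a}
  S via S→b A: +{b}
  S via S→c c: +{c}
  FIRST(S)={b,c}  FIRST(A)={a}
[2] done
  FIRST(S)={b,c}  FIRST(A)={a}

FOLLOW iteration:
FOLLOW(S) := {$}
[1]
  S→S b: FOLLOW(S) ⊇ FIRST(b) = {b}; new: +{b}
  S→b A: FOLLOW(A) ⊇ FOLLOW(S) ⊇ {$,b}; new: +{$,b}
  FOLLOW[S]={$,b}  FOLLOW[A]={$,b}
[2] — fixpoint
  FOLLOW[S]={$,b}  FOLLOW[A]={$,b}

FOLLOW(S) = ["$", "b"]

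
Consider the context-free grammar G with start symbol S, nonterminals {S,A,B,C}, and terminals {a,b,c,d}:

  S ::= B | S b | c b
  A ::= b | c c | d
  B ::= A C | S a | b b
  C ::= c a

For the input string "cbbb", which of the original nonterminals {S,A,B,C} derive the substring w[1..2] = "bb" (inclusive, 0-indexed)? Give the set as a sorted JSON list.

Convert to CNF:
  S -> A C | S T1 | S T2 | T0 T2 | T2 T2
  A -> T0 T0 | b | d
  B -> A C | S T1 | T2 T2
  C -> T0 T1
  T0 -> c
  T1 -> a
  T2 -> b

CYK table (by increasing span) — only the sub-triangle for w[1..2]:
  T[1,1] 'b' = {A,T2}  orig:{A}
  T[2,2] 'b' = {A,T2}  orig:{A}
  T[1,2] 'bb' = {B,S}

Original NTs in T[1,2] deriving "bb": ["B", "S"]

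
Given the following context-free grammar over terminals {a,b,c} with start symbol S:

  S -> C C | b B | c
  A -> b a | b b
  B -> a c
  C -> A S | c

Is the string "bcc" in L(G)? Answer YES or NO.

Convert to CNF:
  S -> C C | T0 B | c
  A -> T0 T0 | T0 T1
  B -> T1 T2
  C -> A S | c
  T0 -> b
  T1 -> a
  T2 -> c

CYK fill:
  cell(0,0) b: {T0}  orig:{}
  cell(1,1) c: {C,S,T2}  orig:{C,S}
  cell(2,2) c: {C,S,T2}  orig:{C,S}
  cell(0,1) bc: ∅
  cell(1,2) cc: {S}
  cell(0,2) bcc: ∅

S ∉ T[0,2] ⇒ NO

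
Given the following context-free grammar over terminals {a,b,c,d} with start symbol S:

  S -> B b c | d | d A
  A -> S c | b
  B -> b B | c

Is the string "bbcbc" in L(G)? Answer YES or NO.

Convert to CNF:
  S -> B X3 | T2 A | d
  A -> S T0 | b
  B -> T1 B | c
  T0 -> c
  T1 -> b
  T2 -> d
  X3 -> T1 T0

CYK table (by increasing span):
  [0..0]={A,T1}  "b"  orig:{A}
  [1..1]={A,T1}  "b"  orig:{A}
  [2..2]={B,T0}  "c"  orig:{B}
  [3..3]={A,T1}  "b"  orig:{A}
  [4..4]={B,T0}  "c"  orig:{B}
  [0..1]=∅  "bb"
  [1..2]={B,X3}  "bc"  orig:{B}
  [2..3]=∅  "cb"
  [3..4]={B,X3}  "bc"  orig:{B}
  [0..2]={B}  "bbc"
  [1..3]=∅  "bcb"
  [2..4]={S}  "cbc"
  [0..3]=∅  "bbcb"
  [1..4]={S}  "bcbc"
  [0..4]={S}  "bbcbc"

S ∈ T[0,4] ⇒ YES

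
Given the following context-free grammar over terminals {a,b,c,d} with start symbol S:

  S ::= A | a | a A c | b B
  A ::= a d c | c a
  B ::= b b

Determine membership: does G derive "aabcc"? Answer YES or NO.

Convert to CNF:
  S -> T0 X5 | T0 X6 | T2 T0 | T3 B | a
  A -> T0 X4 | T2 T0
  B -> T3 T3
  T0 -> a
  T1 -> d
  T2 -> c
  T3 -> b
  X4 -> T1 T2
  X5 -> A T2
  X6 -> T1 T2

CYK table (by increasing span):
  T[0,0] 'a' = {S,T0}  orig:{S}
  T[1,1] 'a' = {S,T0}  orig:{S}
  T[2,2] 'b' = {T3}  orig:{}
  T[3,3] 'c' = {T2}  orig:{}
  T[4,4] 'c' = {T2}  orig:{}
  T[0,1] 'aa' = ∅
  T[1,2] 'ab' = ∅
  T[2,3] 'bc' = ∅
  T[3,4] 'cc' = ∅
  T[0,2] 'aab' = ∅
  T[1,3] 'abc' = ∅
  T[2,4] 'bcc' = ∅
  T[0,3] 'aabc' = ∅
  T[1,4] 'abcc' = ∅
  T[0,4] 'aabcc' = ∅

S ∉ T[0,4] ⇒ NO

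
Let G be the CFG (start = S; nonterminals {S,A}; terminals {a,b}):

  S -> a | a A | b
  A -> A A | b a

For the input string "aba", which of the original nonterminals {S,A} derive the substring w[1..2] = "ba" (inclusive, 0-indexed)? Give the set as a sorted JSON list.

CNF form of G:
  S -> T1 A | a | b
  A -> A A | T0 T1
  T0 -> b
  T1 -> a

CYK table (by increasing span), restricted to cells inside w[1..2]:
  cell(1,1) b: {S,T0}  orig:{S}
  cell(2,2) a: {S,T1}  orig:{S}
  cell(1,2) ba: {A}

Original NTs in T[1,2] deriving "ba": ["A"]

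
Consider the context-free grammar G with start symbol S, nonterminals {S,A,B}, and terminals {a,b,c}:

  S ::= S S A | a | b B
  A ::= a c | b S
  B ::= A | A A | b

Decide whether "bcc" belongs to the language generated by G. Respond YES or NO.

Convert to CNF:
  S -> S X3 | T2 B | a
  A -> T0 T1 | T2 S
  B -> A A | T0 T1 | T2 S | b
  T0 -> a
  T1 -> c
  T2 -> b
  X3 -> S A

Fill CYK table bottom-up:
  T[0,0] 'b' = {B,T2}  orig:{B}
  T[1,1] 'c' = {T1}  orig:{}
  T[2,2] 'c' = {T1}  orig:{}
  T[0,1] 'bc' = ∅
  T[1,2] 'cc' = ∅
  T[0,2] 'bcc' = ∅

S ∉ T[0,2] ⇒ NO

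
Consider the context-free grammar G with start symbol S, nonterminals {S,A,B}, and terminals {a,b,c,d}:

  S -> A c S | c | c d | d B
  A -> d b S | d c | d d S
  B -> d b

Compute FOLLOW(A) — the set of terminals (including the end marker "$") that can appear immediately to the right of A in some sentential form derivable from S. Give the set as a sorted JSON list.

Compute FIRST by fixpoint:
[1]
  A via A→d b S: +{d}
  B via B→d b: +{d}
  S via S→A c S: +{d}
  S via S→c: +{c}
  S: {c,d}  A: {d}  B: {d}
[2] (no change)
  S: {c,d}  A: {d}  B: {d}

FOLLOW sets:
FOLLOW(S) := {$}
pass 1:
  S→A c S: FOLLOW(A) ⊇ FIRST(c) = {c}; new: +{c}
  S→d B: FOLLOW(B) ⊇ FOLLOW(S) ⊇ {$}; new: +{$}
  FOLLOW[S]={$}  FOLLOW[A]={c}  FOLLOW[B]={$}
pass 2:
  A→d b S: FOLLOW(S) ⊇ FOLLOW(A) ⊇ {c}; new: +{c}
  S→d B: FOLLOW(B) ⊇ FOLLOW(S) ⊇ {$,c}; new: +{c}
  FOLLOW[S]={$,c}  FOLLOW[A]={c}  FOLLOW[B]={$,c}
pass 3: done
  FOLLOW[S]={$,c}  FOLLOW[A]={c}  FOLLOW[B]={$,c}

FOLLOW(A) = ["c"]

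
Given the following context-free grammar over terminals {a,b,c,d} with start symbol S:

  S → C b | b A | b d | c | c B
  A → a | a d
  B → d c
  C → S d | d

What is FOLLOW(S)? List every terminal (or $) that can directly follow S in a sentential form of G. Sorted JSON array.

FIRST sets, iterate to fixpoint:
pass 1:
  A via A→a: +{a}
  B via B→d c: +{d}
  C via C→d: +{d}
  S via S→C b: +{d}
  S via S→b A: +{b}
  S via S→c: +{c}
  S: {b,c,d}  A: {a}  B: {d}  C: {d}
pass 2:
  C via C→S d: +{b,c}
  S: {b,c,d}  A: {a}  B: {d}  C: {b,c,d}
pass 3: (stable)
  S: {b,c,d}  A: {a}  B: {d}  C: {b,c,d}

FOLLOW sets:
initialize: $ ∈ FOLLOW(S)
pass 1:
  C→S d: FOLLOW(S) ⊇ FIRST(d) = {d}; new: +{d}
  S→C b: FOLLOW(C) ⊇ FIRST(b) = {b}; new: +{b}
  S→b A: FOLLOW(A) ⊇ FOLLOW(S) ⊇ {$,d}; new: +{$,d}
  S→c B: FOLLOW(B) ⊇ FOLLOW(S) ⊇ {$,d}; new: +{$,d}
  FOLLOW[S]={$,d}  FOLLOW[A]={$,d}  FOLLOW[B]={$,d}  FOLLOW[C]={b}
pass 2: (no change)
  FOLLOW[S]={$,d}  FOLLOW[A]={$,d}  FOLLOW[B]={$,d}  FOLLOW[C]={b}

FOLLOW(S) = ["$", "d"]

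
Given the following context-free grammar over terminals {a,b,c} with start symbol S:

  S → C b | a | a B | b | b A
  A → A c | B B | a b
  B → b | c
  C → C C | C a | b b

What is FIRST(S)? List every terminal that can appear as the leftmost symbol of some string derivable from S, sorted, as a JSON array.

Compute FIRST by fixpoint:
[1]
  A via A→a b: +{a}
  B via B→b: +{b}
  B via B→c: +{c}
  C via C→b b: +{b}
  S via S→C b: +{b}
  S via S→a: +{a}
  FIRST(S)={a,b}  FIRST(A)={a}  FIRST(B)={b,c}  FIRST(C)={b}
[2]
  A via A→B B: +{b,c}
  FIRST(S)={a,b}  FIRST(A)={a,b,c}  FIRST(B)={b,c}  FIRST(C)={b}
[3] (stable)
  FIRST(S)={a,b}  FIRST(A)={a,b,c}  FIRST(B)={b,c}  FIRST(C)={b}

FIRST(S) = ["a", "b"]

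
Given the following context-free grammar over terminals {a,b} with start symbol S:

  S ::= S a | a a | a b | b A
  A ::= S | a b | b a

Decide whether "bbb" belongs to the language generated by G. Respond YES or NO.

CNF form of G:
  S -> S T0 | T0 T0 | T0 T1 | T1 A
  A -> S T0 | T0 T0 | T0 T1 | T1 A | T1 T0
  T0 -> a
  T1 -> b

Fill CYK table bottom-up:
  cell(0,0) b: {T1}  orig:{}
  cell(1,1) b: {T1}  orig:{}
  cell(2,2) b: {T1}  orig:{}
  cell(0,1) bb: ∅
  cell(1,2) bb: ∅
  cell(0,2) bbb: ∅

S ∉ T[0,2] ⇒ NO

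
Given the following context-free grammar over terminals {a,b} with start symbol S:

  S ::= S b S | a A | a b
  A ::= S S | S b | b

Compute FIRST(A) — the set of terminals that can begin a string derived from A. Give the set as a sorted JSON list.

FIRST iteration:
round 1:
  A via A→b: +{b}
  S via S→a A: +{a}
  S: {a}  A: {b}
round 2:
  A via A→S S: +{a}
  S: {a}  A: {a,b}
round 3: — fixpoint
  S: {a}  A: {a,b}

FIRST(A) = ["a", "b"]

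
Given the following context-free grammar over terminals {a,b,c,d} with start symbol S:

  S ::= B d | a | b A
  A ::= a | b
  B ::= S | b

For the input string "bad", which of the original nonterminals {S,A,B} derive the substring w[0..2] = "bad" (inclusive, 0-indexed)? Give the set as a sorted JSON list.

CNF form of G:
  S -> B T0 | T1 A | a
  A -> a | b
  B -> B T0 | T1 A | a | b
  T0 -> d
  T1 -> b

CYK fill (cells [i..j] with 0 ≤ i ≤ j ≤ 2 only):
  cell(0,0) b: {A,B,T1}  orig:{A,B}
  cell(1,1) a: {A,B,S}
  cell(2,2) d: {T0}  orig:{}
  cell(0,1) ba: {B,S}
  cell(1,2) ad: {B,S}
  cell(0,2) bad: {B,S}

Original NTs in T[0,2] deriving "bad": ["B", "S"]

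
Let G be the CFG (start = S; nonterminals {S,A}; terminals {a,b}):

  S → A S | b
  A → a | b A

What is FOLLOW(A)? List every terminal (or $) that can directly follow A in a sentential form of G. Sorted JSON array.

FIRST iteration:
[1]
  A via A→a: +{a}
  A via A→b A: +{b}
  S via S→A S: +{a,b}
  FIRST[S]={a,b}  FIRST[A]={a,b}
[2] — fixpoint
  FIRST[S]={a,b}  FIRST[A]={a,b}

FOLLOW iteration:
FOLLOW(S) := {$}
[1]
  S→A S: FOLLOW(A) ⊇ FIRST(S) = {a,b}; new: +{a,b}
  FOLLOW[S]={$}  FOLLOW[A]={a,b}
[2] — fixpoint
  FOLLOW[S]={$}  FOLLOW[A]={a,b}

FOLLOW(A) = ["a", "b"]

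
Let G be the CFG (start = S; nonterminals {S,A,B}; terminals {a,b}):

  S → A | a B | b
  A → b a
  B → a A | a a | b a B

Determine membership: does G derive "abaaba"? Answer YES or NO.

Convert to CNF:
  S -> T0 T1 | T1 B | b
  A -> T0 T1
  B -> T0 X2 | T1 A | T1 T1
  T0 -> b
  T1 -> a
  X2 -> T1 B

Fill CYK table bottom-up:
  cell(0,0) a: {T1}  orig:{}
  cell(1,1) b: {S,T0}  orig:{S}
  cell(2,2) a: {T1}  orig:{}
  cell(3,3) a: {T1}  orig:{}
  cell(4,4) b: {S,T0}  orig:{S}
  cell(5,5) a: {T1}  orig:{}
  cell(0,1) ab: ∅
  cell(1,2) ba: {A,S}
  cell(2,3) aa: {B}
  cell(3,4) ab: ∅
  cell(4,5) ba: {A,S}
  cell(0,2) aba: {B}
  cell(1,3) baa: ∅
  cell(2,4) aab: ∅
  cell(3,5) aba: {B}
  cell(0,3) abaa: ∅
  cell(1,4) baab: ∅
  cell(2,5) aaba: {S,X2}  orig:{S}
  cell(0,4) abaab: ∅
  cell(1,5) baaba: {B}
  cell(0,5) abaaba: {S,X2}  orig:{S}

S ∈ T[0,5] ⇒ YES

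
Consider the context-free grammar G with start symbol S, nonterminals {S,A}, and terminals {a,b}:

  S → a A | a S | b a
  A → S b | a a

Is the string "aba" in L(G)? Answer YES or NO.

CNF form of G:
  S -> T0 T1 | T1 A | T1 S
  A -> S T0 | T1 T1
  T0 -> b
  T1 -> a

Fill CYK table bottom-up:
  T[0,0] 'a' = {T1}  orig:{}
  T[1,1] 'b' = {T0}  orig:{}
  T[2,2] 'a' = {T1}  orig:{}
  T[0,1] 'ab' = ∅
  T[1,2] 'ba' = {S}
  T[0,2] 'aba' = {S}

S ∈ T[0,2] ⇒ YES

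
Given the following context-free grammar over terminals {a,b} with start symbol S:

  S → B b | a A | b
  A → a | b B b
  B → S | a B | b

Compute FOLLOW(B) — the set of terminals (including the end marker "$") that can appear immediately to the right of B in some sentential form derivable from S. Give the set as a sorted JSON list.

FIRST iteration:
pass 1:
  A via A→a: +{a}
  A via A→b B b: +{b}
  B via B→a B: +{a}
  B via B→b: +{b}
  S via S→B b: +{a,b}
  FIRST[S]={a,b}  FIRST[A]={a,b}  FIRST[B]={a,b}
pass 2: done
  FIRST[S]={a,b}  FIRST[A]={a,b}  FIRST[B]={a,b}

Compute FOLLOW by fixpoint:
initialize: $ ∈ FOLLOW(S)
iter 1:
  A→b B b: FOLLOW(B) ⊇ FIRST(b) = {b}; new: +{b}
  B→S: FOLLOW(S) ⊇ FOLLOW(B) ⊇ {b}; new: +{b}
  S→a A: FOLLOW(A) ⊇ FOLLOW(S) ⊇ {$,b}; new: +{$,b}
  S: {$,b}  A: {$,b}  B: {b}
iter 2: (stable)
  S: {$,b}  A: {$,b}  B: {b}

FOLLOW(B) = ["b"]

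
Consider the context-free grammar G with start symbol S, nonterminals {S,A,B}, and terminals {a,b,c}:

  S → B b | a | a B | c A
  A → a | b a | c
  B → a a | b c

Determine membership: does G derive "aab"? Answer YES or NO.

Convert to CNF:
  S -> B T0 | T1 B | T2 A | a
  A -> T0 T1 | a | c
  B -> T0 T2 | T1 T1
  T0 -> b
  T1 -> a
  T2 -> c

Fill CYK table bottom-up:
  T[0,0] 'a' = {A,S,T1}  orig:{A,S}
  T[1,1] 'a' = {A,S,T1}  orig:{A,S}
  T[2,2] 'b' = {T0}  orig:{}
  T[0,1] 'aa' = {B}
  T[1,2] 'ab' = ∅
  T[0,2] 'aab' = {S}

S ∈ T[0,2] ⇒ YES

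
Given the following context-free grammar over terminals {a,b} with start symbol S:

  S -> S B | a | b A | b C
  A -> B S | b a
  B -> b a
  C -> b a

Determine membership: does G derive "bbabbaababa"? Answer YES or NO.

CNF form of G:
  S -> S B | T0 A | T0 C | a
  A -> B S | T0 T1
  B -> T0 T1
  C -> T0 T1
  T0 -> b
  T1 -> a

Fill CYK table bottom-up:
  cell(0,0) b: {T0}  orig:{}
  cell(1,1) b: {T0}  orig:{}
  cell(2,2) a: {S,T1}  orig:{S}
  cell(3,3) b: {T0}  orig:{}
  cell(4,4) b: {T0}  orig:{}
  cell(5,5) a: {S,T1}  orig:{S}
  cell(6,6) a: {S,T1}  orig:{S}
  cell(7,7) b: {T0}  orig:{}
  cell(8,8) a: {S,T1}  orig:{S}
  cell(9,9) b: {T0}  orig:{}
  cell(10,10) a: {S,T1}  orig:{S}
  cell(0,1) bb: ∅
  cell(1,2) ba: {A,B,C}
  cell(2,3) ab: ∅
  cell(3,4) bb: ∅
  cell(4,5) ba: {A,B,C}
  cell(5,6) aa: ∅
  cell(6,7) ab: ∅
  cell(7,8) ba: {A,B,C}
  cell(8,9) ab: ∅
  cell(9,10) ba: {A,B,C}
  cell(0,2) bba: {S}
  cell(1,3) bab: ∅
  cell(2,4) abb: ∅
  cell(3,5) bba: {S}
  cell(4,6) baa: {A}
  cell(5,7) aab: ∅
  cell(6,8) aba: {S}
  cell(7,9) bab: ∅
  cell(8,10) aba: {S}
  cell(0,3) bbab: ∅
  cell(1,4) babb: ∅
  cell(2,5) abba: ∅
  cell(3,6) bbaa: {S}
  cell(4,7) baab: ∅
  cell(5,8) aaba: ∅
  cell(6,9) abab: ∅
  cell(7,10) baba: ∅
  cell(0,4) bbabb: ∅
  cell(1,5) babba: {A}
  cell(2,6) abbaa: ∅
  cell(3,7) bbaab: ∅
  cell(4,8) baaba: {A}
  cell(5,9) aabab: ∅
  cell(6,10) ababa: {S}
  cell(0,5) bbabba: {S}
  cell(1,6) babbaa: {A}
  cell(2,7) abbaab: ∅
  cell(3,8) bbaaba: {S}
  cell(4,9) baabab: ∅
  cell(5,10) aababa: ∅
  cell(0,6) bbabbaa: {S}
  cell(1,7) babbaab: ∅
  cell(2,8) abbaaba: ∅
  cell(3,9) bbaabab: ∅
  cell(4,10) baababa: {A}
  cell(0,7) bbabbaab: ∅
  cell(1,8) babbaaba: {A}
  cell(2,9) abbaabab: ∅
  cell(3,10) bbaababa: {S}
  cell(0,8) bbabbaaba: {S}
  cell(1,9) babbaabab: ∅
  cell(2,10) abbaababa: ∅
  cell(0,9) bbabbaabab: ∅
  cell(1,10) babbaababa: {A}
  cell(0,10) bbabbaababa: {S}

S ∈ T[0,10] ⇒ YES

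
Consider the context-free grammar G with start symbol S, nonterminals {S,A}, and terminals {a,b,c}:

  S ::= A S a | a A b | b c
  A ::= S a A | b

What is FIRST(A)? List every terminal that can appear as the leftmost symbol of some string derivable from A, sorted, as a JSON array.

FIRST sets, iterate to fixpoint:
iter 1:
  A via A→b: +{b}
  S via S→A S a: +{b}
  S via S→a A b: +{a}
  FIRST(S)={a,b}  FIRST(A)={b}
iter 2:
  A via A→S a A: +{a}
  FIRST(S)={a,b}  FIRST(A)={a,b}
iter 3: (stable)
  FIRST(S)={a,b}  FIRST(A)={a,b}

FIRST(A) = ["a", "b"]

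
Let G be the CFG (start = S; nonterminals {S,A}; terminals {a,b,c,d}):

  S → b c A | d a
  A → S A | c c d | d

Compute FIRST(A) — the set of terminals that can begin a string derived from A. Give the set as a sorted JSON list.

Compute FIRST by fixpoint:
iter 1:
  A via A→c c d: +{c}
  A via A→d: +{d}
  S via S→b c A: +{b}
  S via S→d a: +{d}
  FIRST(S)={b,d}  FIRST(A)={c,d}
iter 2:
  A via A→S A: +{b}
  FIRST(S)={b,d}  FIRST(A)={b,c,d}
iter 3: done
  FIRST(S)={b,d}  FIRST(A)={b,c,d}

FIRST(A) = ["b", "c", "d"]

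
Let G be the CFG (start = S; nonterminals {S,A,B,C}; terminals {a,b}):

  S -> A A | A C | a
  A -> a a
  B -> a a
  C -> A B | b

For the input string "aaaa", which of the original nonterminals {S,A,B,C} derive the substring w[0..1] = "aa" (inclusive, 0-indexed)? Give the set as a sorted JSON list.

Convert to CNF:
  S -> A A | A C | a
  A -> T0 T0
  B -> T0 T0
  C -> A B | b
  T0 -> a

CYK fill — only the sub-triangle for w[0..1]:
  [0..0]={S,T0}  "a"  orig:{S}
  [1..1]={S,T0}  "a"  orig:{S}
  [0..1]={A,B}  "aa"

Original NTs in T[0,1] deriving "aa": ["A", "B"]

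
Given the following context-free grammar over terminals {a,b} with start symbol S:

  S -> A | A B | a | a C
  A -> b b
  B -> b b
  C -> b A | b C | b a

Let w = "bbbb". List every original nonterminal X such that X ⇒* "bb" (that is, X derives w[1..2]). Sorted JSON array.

CNF form of G:
  S -> A B | T0 T0 | T1 C | a
  A -> T0 T0
  B -> T0 T0
  C -> T0 A | T0 C | T0 T1
  T0 -> b
  T1 -> a

Fill CYK table bottom-up, restricted to cells inside w[1..2]:
  T[1,1] 'b' = {T0}  orig:{}
  T[2,2] 'b' = {T0}  orig:{}
  T[1,2] 'bb' = {A,B,S}

Original NTs in T[1,2] deriving "bb": ["A", "B", "S"]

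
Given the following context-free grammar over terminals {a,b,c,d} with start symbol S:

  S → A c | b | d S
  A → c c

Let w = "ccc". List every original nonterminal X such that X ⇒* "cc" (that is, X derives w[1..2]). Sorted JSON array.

CNF form of G:
  S -> A T0 | T1 S | b
  A -> T0 T0
  T0 -> c
  T1 -> d

Fill CYK table bottom-up (cells [i..j] with 1 ≤ i ≤ j ≤ 2 only):
  cell(1,1) c: {T0}  orig:{}
  cell(2,2) c: {T0}  orig:{}
  cell(1,2) cc: {A}

Original NTs in T[1,2] deriving "cc": ["A"]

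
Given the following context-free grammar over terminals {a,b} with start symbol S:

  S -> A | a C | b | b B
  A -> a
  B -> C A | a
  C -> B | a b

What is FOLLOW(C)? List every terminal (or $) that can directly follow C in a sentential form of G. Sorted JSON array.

Compute FIRST by fixpoint:
iter 1:
  A via A→a: +{a}
  B via B→a: +{a}
  C via C→B: +{a}
  S via S→A: +{a}
  S via S→b: +{b}
  FIRST(S)={a,b}  FIRST(A)={a}  FIRST(B)={a}  FIRST(C)={a}
iter 2: (no change)
  FIRST(S)={a,b}  FIRST(A)={a}  FIRST(B)={a}  FIRST(C)={a}

FOLLOW sets:
initialize: $ ∈ FOLLOW(S)
iter 1:
  B→C A: FOLLOW(C) ⊇ FIRST(A) = {a}; new: +{a}
  C→B: FOLLOW(B) ⊇ FOLLOW(C) ⊇ {a}; new: +{a}
  S→A: FOLLOW(A) ⊇ FOLLOW(S) ⊇ {$}; new: +{$}
  S→a C: FOLLOW(C) ⊇ FOLLOW(S) ⊇ {$}; new: +{$}
  S→b B: FOLLOW(B) ⊇ FOLLOW(S) ⊇ {$}; new: +{$}
  FOLLOW(S)={$}  FOLLOW(A)={$}  FOLLOW(B)={$,a}  FOLLOW(C)={$,a}
iter 2:
  B→C A: FOLLOW(A) ⊇ FOLLOW(B) ⊇ {$,a}; new: +{a}
  FOLLOW(S)={$}  FOLLOW(A)={$,a}  FOLLOW(B)={$,a}  FOLLOW(C)={$,a}
iter 3: (no change)
  FOLLOW(S)={$}  FOLLOW(A)={$,a}  FOLLOW(B)={$,a}  FOLLOW(C)={$,a}

FOLLOW(C) = ["$", "a"]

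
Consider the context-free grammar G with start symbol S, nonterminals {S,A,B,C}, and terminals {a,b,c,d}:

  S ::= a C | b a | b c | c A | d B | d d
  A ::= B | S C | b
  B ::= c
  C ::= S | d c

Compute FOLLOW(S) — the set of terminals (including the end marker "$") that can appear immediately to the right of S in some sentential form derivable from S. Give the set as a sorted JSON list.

FIRST sets, iterate to fixpoint:
[1]
  A via A→b: +{b}
  B via B→c: +{c}
  C via C→d c: +{d}
  S via S→a C: +{a}
  S via S→b a: +{b}
  S via S→c A: +{c}
  S via S→d B: +{d}
  FIRST(S)={a,b,c,d}  FIRST(A)={b}  FIRST(B)={c}  FIRST(C)={d}
[2]
  A via A→B: +{c}
  A via A→S C: +{a,d}
  C via C→S: +{a,b,c}
  FIRST(S)={a,b,c,d}  FIRST(A)={a,b,c,d}  FIRST(B)={c}  FIRST(C)={a,b,c,d}
[3] done
  FIRST(S)={a,b,c,d}  FIRST(A)={a,b,c,d}  FIRST(B)={c}  FIRST(C)={a,b,c,d}

Compute FOLLOW by fixpoint:
FOLLOW(S) := {$}
[1]
  A→S C: FOLLOW(S) ⊇ FIRST(C) = {a,b,c,d}; new: +{a,b,c,d}
  S→a C: FOLLOW(C) ⊇ FOLLOW(S) ⊇ {$,a,b,c,d}; new: +{$,a,b,c,d}
  S→c A: FOLLOW(A) ⊇ FOLLOW(S) ⊇ {$,a,b,c,d}; new: +{$,a,b,c,d}
  S→d B: FOLLOW(B) ⊇ FOLLOW(S) ⊇ {$,a,b,c,d}; new: +{$,a,b,c,d}
  S: {$,a,b,c,d}  A: {$,a,b,c,d}  B: {$,a,b,c,d}  C: {$,a,b,c,d}
[2] done
  S: {$,a,b,c,d}  A: {$,a,b,c,d}  B: {$,a,b,c,d}  C: {$,a,b,c,d}

FOLLOW(S) = ["$", "a", "b", "c", "d"]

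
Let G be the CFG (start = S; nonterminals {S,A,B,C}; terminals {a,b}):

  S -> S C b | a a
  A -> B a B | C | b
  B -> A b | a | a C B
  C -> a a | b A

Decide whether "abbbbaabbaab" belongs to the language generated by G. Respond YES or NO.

CNF form of G:
  S -> S X4 | T0 T0
  A -> B X2 | T0 T0 | T1 A | b
  B -> A T1 | T0 X3 | a
  C -> T0 T0 | T1 A
  T0 -> a
  T1 -> b
  X2 -> T0 B
  X3 -> C B
  X4 -> C T1

CYK table (by increasing span):
  [0..0]={B,T0}  "a"  orig:{B}
  [1..1]={A,T1}  "b"  orig:{A}
  [2..2]={A,T1}  "b"  orig:{A}
  [3..3]={A,T1}  "b"  orig:{A}
  [4..4]={A,T1}  "b"  orig:{A}
  [5..5]={B,T0}  "a"  orig:{B}
  [6..6]={B,T0}  "a"  orig:{B}
  [7..7]={A,T1}  "b"  orig:{A}
  [8..8]={A,T1}  "b"  orig:{A}
  [9..9]={B,T0}  "a"  orig:{B}
  [10..10]={B,T0}  "a"  orig:{B}
  [11..11]={A,T1}  "b"  orig:{A}
  [0..1]=∅  "ab"
  [1..2]={A,B,C}  "bb"
  [2..3]={A,B,C}  "bb"
  [3..4]={A,B,C}  "bb"
  [4..5]=∅  "ba"
  [5..6]={A,C,S,X2}  "aa"  orig:{A,C,S}
  [6..7]=∅  "ab"
  [7..8]={A,B,C}  "bb"
  [8..9]=∅  "ba"
  [9..10]={A,C,S,X2}  "aa"  orig:{A,C,S}
  [10..11]=∅  "ab"
  [0..2]={X2}  "abb"  orig:{}
  [1..3]={A,B,C,X4}  "bbb"  orig:{A,B,C}
  [2..4]={A,B,C,X4}  "bbb"  orig:{A,B,C}
  [3..5]={X3}  "bba"  orig:{}
  [4..6]={A,C}  "baa"
  [5..7]={B,X4}  "aab"  orig:{B}
  [6..8]={X2}  "abb"  orig:{}
  [7..9]={X3}  "bba"  orig:{}
  [8..10]={A,C}  "baa"
  [9..11]={B,X4}  "aab"  orig:{B}
  [0..3]={X2}  "abbb"  orig:{}
  [1..4]={A,B,C,X3,X4}  "bbbb"  orig:{A,B,C}
  [2..5]={X3}  "bbba"  orig:{}
  [3..6]={A,C}  "bbaa"
  [4..7]={B,X4}  "baab"  orig:{B}
  [5..8]={A,X3}  "aabb"  orig:{A}
  [6..9]={B}  "abba"
  [7..10]={A,C}  "bbaa"
  [8..11]={B,X4}  "baab"  orig:{B}
  [0..4]={B,X2}  "abbbb"  orig:{B}
  [1..5]={X3}  "bbbba"  orig:{}
  [2..6]={A,C}  "bbbaa"
  [3..7]={B,X3,X4}  "bbaab"  orig:{B}
  [4..8]={A,C,X3}  "baabb"  orig:{A,C}
  [5..9]={X2}  "aabba"  orig:{}
  [6..10]=∅  "abbaa"
  [7..11]={B,X3,X4}  "bbaab"  orig:{B}
  [0..5]={B}  "abbbba"
  [1..6]={A,C}  "bbbbaa"
  [2..7]={B,X3,X4}  "bbbaab"  orig:{B}
  [3..8]={A,C,X3}  "bbaabb"  orig:{A,C}
  [4..9]={X3}  "baabba"  orig:{}
  [5..10]=∅  "aabbaa"
  [6..11]={B,X2}  "abbaab"  orig:{B}
  [0..6]={A}  "abbbbaa"
  [1..7]={B,X3,X4}  "bbbbaab"  orig:{B}
  [2..8]={A,C,X3}  "bbbaabb"  orig:{A,C}
  [3..9]={A,X3}  "bbaabba"  orig:{A}
  [4..10]=∅  "baabbaa"
  [5..11]={A,S,X2,X3}  "aabbaab"  orig:{A,S}
  [0..7]={B,X2}  "abbbbaab"  orig:{B}
  [1..8]={A,C,X3}  "bbbbaabb"  orig:{A,C}
  [2..9]={A,C,X3}  "bbbaabba"  orig:{A,C}
  [3..10]=∅  "bbaabbaa"
  [4..11]={A,C,X3}  "baabbaab"  orig:{A,C}
  [0..8]={A,B}  "abbbbaabb"
  [1..9]={A,C,X3}  "bbbbaabba"  orig:{A,C}
  [2..10]={X3}  "bbbaabbaa"  orig:{}
  [3..11]={A,C,X3}  "bbaabbaab"  orig:{A,C}
  [0..9]={A,B}  "abbbbaabba"
  [1..10]={X3}  "bbbbaabbaa"  orig:{}
  [2..11]={A,C,X3}  "bbbaabbaab"  orig:{A,C}
  [0..10]={A,B}  "abbbbaabbaa"
  [1..11]={A,C,X3}  "bbbbaabbaab"  orig:{A,C}
  [0..11]={A,B}  "abbbbaabbaab"

S ∉ T[0,11] ⇒ NO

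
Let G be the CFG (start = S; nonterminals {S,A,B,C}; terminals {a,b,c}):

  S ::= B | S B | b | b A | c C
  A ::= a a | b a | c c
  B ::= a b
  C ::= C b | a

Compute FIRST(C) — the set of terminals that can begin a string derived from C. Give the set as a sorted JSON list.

Compute FIRST by fixpoint:
[1]
  A via A→a a: +{a}
  A via A→b a: +{b}
  A via A→c c: +{c}
  B via B→a b: +{a}
  C via C→a: +{a}
  S via S→B: +{a}
  S via S→b: +{b}
  S via S→c C: +{c}
  FIRST(S)={a,b,c}  FIRST(A)={a,b,c}  FIRST(B)={a}  FIRST(C)={a}
[2] done
  FIRST(S)={a,b,c}  FIRST(A)={a,b,c}  FIRST(B)={a}  FIRST(C)={a}

FIRST(C) = ["a"]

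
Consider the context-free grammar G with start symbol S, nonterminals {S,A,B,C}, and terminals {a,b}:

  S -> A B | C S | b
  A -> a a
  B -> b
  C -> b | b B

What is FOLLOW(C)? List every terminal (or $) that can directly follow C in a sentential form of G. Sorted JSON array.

Compute FIRST by fixpoint:
pass 1:
  A via A→a a: +{a}
  B via B→b: +{b}
  C via C→b: +{b}
  S via S→A B: +{a}
  S via S→C S: +{b}
  S: {a,b}  A: {a}  B: {b}  C: {b}
pass 2: done
  S: {a,b}  A: {a}  B: {b}  C: {b}

FOLLOW iteration:
FOLLOW(S) := {$}
pass 1:
  S→A B: FOLLOW(A) ⊇ FIRST(B) = {b}; new: +{b}
  S→A B: FOLLOW(B) ⊇ FOLLOW(S) ⊇ {$}; new: +{$}
  S→C S: FOLLOW(C) ⊇ FIRST(S) = {a,b}; new: +{a,b}
  FOLLOW[S]={$}  FOLLOW[A]={b}  FOLLOW[B]={$}  FOLLOW[C]={a,b}
pass 2:
  C→b B: FOLLOW(B) ⊇ FOLLOW(C) ⊇ {a,b}; new: +{a,b}
  FOLLOW[S]={$}  FOLLOW[A]={b}  FOLLOW[B]={$,a,b}  FOLLOW[C]={a,b}
pass 3: — fixpoint
  FOLLOW[S]={$}  FOLLOW[A]={b}  FOLLOW[B]={$,a,b}  FOLLOW[C]={a,b}

FOLLOW(C) = ["a", "b"]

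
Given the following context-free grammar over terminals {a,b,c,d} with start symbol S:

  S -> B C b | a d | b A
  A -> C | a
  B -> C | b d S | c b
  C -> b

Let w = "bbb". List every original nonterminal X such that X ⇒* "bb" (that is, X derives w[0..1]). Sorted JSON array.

CNF form of G:
  S -> B X5 | T0 A | T3 T1
  A -> a | b
  B -> T0 X4 | T2 T0 | b
  C -> b
  T0 -> b
  T1 -> d
  T2 -> c
  T3 -> a
  X4 -> T1 S
  X5 -> C T0

Fill CYK table bottom-up — only the sub-triangle for w[0..1]:
  T[0,0] 'b' = {A,B,C,T0}  orig:{A,B,C}
  T[1,1] 'b' = {A,B,C,T0}  orig:{A,B,C}
  T[0,1] 'bb' = {S,X5}  orig:{S}

Original NTs in T[0,1] deriving "bb": ["S"]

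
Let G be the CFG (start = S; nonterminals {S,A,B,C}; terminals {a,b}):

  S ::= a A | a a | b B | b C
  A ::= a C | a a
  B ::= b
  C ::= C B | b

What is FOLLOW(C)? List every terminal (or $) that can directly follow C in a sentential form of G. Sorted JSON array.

FIRST sets, iterate to fixpoint:
iter 1:
  A via A→a C: +{a}
  B via B→b: +{b}
  C via C→b: +{b}
  S via S→a A: +{a}
  S via S→b B: +{b}
  S: {a,b}  A: {a}  B: {b}  C: {b}
iter 2: (no change)
  S: {a,b}  A: {a}  B: {b}  C: {b}

Compute FOLLOW by fixpoint:
initialize: $ ∈ FOLLOW(S)
[1]
  C→C B: FOLLOW(C) ⊇ FIRST(B) = {b}; new: +{b}
  C→C B: FOLLOW(B) ⊇ FOLLOW(C) ⊇ {b}; new: +{b}
  S→a A: FOLLOW(A) ⊇ FOLLOW(S) ⊇ {$}; new: +{$}
  S→b B: FOLLOW(B) ⊇ FOLLOW(S) ⊇ {$}; new: +{$}
  S→b C: FOLLOW(C) ⊇ FOLLOW(S) ⊇ {$}; new: +{$}
  S: {$}  A: {$}  B: {$,b}  C: {$,b}
[2] (stable)
  S: {$}  A: {$}  B: {$,b}  C: {$,b}

FOLLOW(C) = ["$", "b"]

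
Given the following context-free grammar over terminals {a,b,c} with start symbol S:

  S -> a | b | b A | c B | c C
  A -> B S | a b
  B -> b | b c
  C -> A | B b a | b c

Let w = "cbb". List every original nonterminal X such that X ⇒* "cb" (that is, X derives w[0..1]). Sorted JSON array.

CNF form of G:
  S -> T1 A | T2 B | T2 C | a | b
  A -> B S | T0 T1
  B -> T1 T2 | b
  C -> B S | B X3 | T0 T1 | T1 T2
  T0 -> a
  T1 -> b
  T2 -> c
  X3 -> T1 T0

Fill CYK table bottom-up (cells [i..j] with 0 ≤ i ≤ j ≤ 1 only):
  cell(0,0) c: {T2}  orig:{}
  cell(1,1) b: {B,S,T1}  orig:{B,S}
  cell(0,1) cb: {S}

Original NTs in T[0,1] deriving "cb": ["S"]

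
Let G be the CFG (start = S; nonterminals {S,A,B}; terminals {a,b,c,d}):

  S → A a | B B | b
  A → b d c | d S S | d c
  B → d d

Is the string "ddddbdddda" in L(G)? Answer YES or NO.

CNF form of G:
  S -> A T3 | B B | b
  A -> T0 X4 | T1 T2 | T1 X5
  B -> T1 T1
  T0 -> b
  T1 -> d
  T2 -> c
  T3 -> a
  X4 -> T1 T2
  X5 -> S S

CYK table (by increasing span):
  T[0,0] 'd' = {T1}  orig:{}
  T[1,1] 'd' = {T1}  orig:{}
  T[2,2] 'd' = {T1}  orig:{}
  T[3,3] 'd' = {T1}  orig:{}
  T[4,4] 'b' = {S,T0}  orig:{S}
  T[5,5] 'd' = {T1}  orig:{}
  T[6,6] 'd' = {T1}  orig:{}
  T[7,7] 'd' = {T1}  orig:{}
  T[8,8] 'd' = {T1}  orig:{}
  T[9,9] 'a' = {T3}  orig:{}
  T[0,1] 'dd' = {B}
  T[1,2] 'dd' = {B}
  T[2,3] 'dd' = {B}
  T[3,4] 'db' = ∅
  T[4,5] 'bd' = ∅
  T[5,6] 'dd' = {B}
  T[6,7] 'dd' = {B}
  T[7,8] 'dd' = {B}
  T[8,9] 'da' = ∅
  T[0,2] 'ddd' = ∅
  T[1,3] 'ddd' = ∅
  T[2,4] 'ddb' = ∅
  T[3,5] 'dbd' = ∅
  T[4,6] 'bdd' = ∅
  T[5,7] 'ddd' = ∅
  T[6,8] 'ddd' = ∅
  T[7,9] 'dda' = ∅
  T[0,3] 'dddd' = {S}
  T[1,4] 'dddb' = ∅
  T[2,5] 'ddbd' = ∅
  T[3,6] 'dbdd' = ∅
  T[4,7] 'bddd' = ∅
  T[5,8] 'dddd' = {S}
  T[6,9] 'ddda' = ∅
  T[0,4] 'ddddb' = {X5}  orig:{}
  T[1,5] 'dddbd' = ∅
  T[2,6] 'ddbdd' = ∅
  T[3,7] 'dbddd' = ∅
  T[4,8] 'bdddd' = {X5}  orig:{}
  T[5,9] 'dddda' = ∅
  T[0,5] 'ddddbd' = ∅
  T[1,6] 'dddbdd' = ∅
  T[2,7] 'ddbddd' = ∅
  T[3,8] 'dbdddd' = {A}
  T[4,9] 'bdddda' = ∅
  T[0,6] 'ddddbdd' = ∅
  T[1,7] 'dddbddd' = ∅
  T[2,8] 'ddbdddd' = ∅
  T[3,9] 'dbdddda' = {S}
  T[0,7] 'ddddbddd' = ∅
  T[1,8] 'dddbdddd' = ∅
  T[2,9] 'ddbdddda' = ∅
  T[0,8] 'ddddbdddd' = ∅
  T[1,9] 'dddbdddda' = ∅
  T[0,9] 'ddddbdddda' = ∅

S ∉ T[0,9] ⇒ NO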